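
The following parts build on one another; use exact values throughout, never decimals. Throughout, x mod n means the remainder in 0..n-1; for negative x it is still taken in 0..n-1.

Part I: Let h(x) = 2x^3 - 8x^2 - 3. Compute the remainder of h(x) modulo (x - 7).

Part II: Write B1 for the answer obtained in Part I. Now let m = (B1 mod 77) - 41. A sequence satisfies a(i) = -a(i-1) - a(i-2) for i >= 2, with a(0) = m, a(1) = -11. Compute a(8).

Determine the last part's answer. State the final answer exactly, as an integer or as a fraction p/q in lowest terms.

-8

Part I: remainder = value at the root: 2*(7)^3 - 8*(7)^2 - 3 = (686) + (-392) + (-3) = 291; answer 291
Part II: B1 = 291; m = 19; a(2) = -1*(-11) - 1*(19) = -8; iterating: a(2)=-8, a(3)=19, a(4)=-11, a(5)=-8, a(6)=19, a(7)=-11, a(8)=-8; answer -8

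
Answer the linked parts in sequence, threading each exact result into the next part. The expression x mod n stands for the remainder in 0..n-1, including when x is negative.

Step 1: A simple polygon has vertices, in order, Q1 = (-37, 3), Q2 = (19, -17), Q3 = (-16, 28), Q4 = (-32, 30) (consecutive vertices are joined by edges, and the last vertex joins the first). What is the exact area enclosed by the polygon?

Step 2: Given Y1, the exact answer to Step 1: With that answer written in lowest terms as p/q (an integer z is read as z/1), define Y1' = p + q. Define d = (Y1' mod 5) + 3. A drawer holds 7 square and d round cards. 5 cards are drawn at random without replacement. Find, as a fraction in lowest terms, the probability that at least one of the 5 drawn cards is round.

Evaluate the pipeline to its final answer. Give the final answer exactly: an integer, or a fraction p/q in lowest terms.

257/264

Step 1: cross terms: (-37*-17 - 19*3)=572, (19*28 - -16*-17)=260, (-16*30 - -32*28)=416, (-32*3 - -37*30)=1014; twice the area = |2262| = 2262; area = 1131; answer 1131
Step 2: Y1 = 1131; threaded value p + q = 1132; d = 5; total draws C(12,5) = 792; complement C(7,5) = 21; favorable 792 - 21 = 771; P = 257/264; answer 257/264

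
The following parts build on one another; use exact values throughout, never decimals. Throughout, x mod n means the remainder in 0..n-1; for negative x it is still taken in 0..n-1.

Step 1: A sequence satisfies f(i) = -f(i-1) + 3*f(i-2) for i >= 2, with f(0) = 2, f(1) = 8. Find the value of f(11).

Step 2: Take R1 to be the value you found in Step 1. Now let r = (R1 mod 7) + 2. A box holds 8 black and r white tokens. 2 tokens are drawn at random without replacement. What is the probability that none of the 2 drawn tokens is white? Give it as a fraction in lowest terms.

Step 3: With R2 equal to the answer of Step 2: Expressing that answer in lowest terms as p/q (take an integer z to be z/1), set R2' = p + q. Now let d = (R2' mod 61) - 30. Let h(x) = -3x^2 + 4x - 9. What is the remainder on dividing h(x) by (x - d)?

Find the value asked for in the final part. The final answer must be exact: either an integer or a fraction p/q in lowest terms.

Step 1: f(2) = -1*(8) + 3*(2) = -2; iterating: f(2)=-2, f(3)=26, f(4)=-32, f(5)=110, f(6)=-206, f(7)=536, f(8)=-1154, f(9)=2762, f(10)=-6224, f(11)=14510; answer 14510
Step 2: R1 = 14510; r = 8; total draws C(16,2) = 120; favorable C(8,2) = 28; P = 7/30; answer 7/30
Step 3: R2 = 7/30; threaded value p + q = 37; d = 7; remainder = value at the root: -3*(7)^2 + 4*(7)^1 - 9 = (-147) + (28) + (-9) = -128; answer -128

-128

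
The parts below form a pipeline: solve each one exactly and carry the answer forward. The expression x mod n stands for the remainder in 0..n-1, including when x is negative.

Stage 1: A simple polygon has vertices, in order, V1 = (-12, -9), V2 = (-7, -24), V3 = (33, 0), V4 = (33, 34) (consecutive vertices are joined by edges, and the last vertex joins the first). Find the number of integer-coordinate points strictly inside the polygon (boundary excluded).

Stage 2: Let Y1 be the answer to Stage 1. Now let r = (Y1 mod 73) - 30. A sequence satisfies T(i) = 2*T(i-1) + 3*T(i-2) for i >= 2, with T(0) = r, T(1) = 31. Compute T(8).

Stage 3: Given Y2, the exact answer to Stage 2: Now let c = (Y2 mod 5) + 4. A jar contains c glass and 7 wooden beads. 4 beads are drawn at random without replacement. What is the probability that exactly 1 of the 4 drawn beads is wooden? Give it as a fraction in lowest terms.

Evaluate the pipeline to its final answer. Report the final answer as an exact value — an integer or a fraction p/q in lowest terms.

Stage 1: cross terms: (-12*-24 - -7*-9)=225, (-7*0 - 33*-24)=792, (33*34 - 33*0)=1122, (33*-9 - -12*34)=111; twice the area = |2250| = 2250; area = 1125; boundary points = 5 + 8 + 34 + 1 = 48; strictly interior points = area - boundary/2 + 1 = 1102; answer 1102
Stage 2: Y1 = 1102; r = -23; T(2) = 2*(31) + 3*(-23) = -7; iterating: T(2)=-7, T(3)=79, T(4)=137, T(5)=511, T(6)=1433, T(7)=4399, T(8)=13097; answer 13097
Stage 3: Y2 = 13097; c = 6; total draws C(13,4) = 715; favorable C(7,1)*C(6,3) = 140; P = 28/143; answer 28/143

28/143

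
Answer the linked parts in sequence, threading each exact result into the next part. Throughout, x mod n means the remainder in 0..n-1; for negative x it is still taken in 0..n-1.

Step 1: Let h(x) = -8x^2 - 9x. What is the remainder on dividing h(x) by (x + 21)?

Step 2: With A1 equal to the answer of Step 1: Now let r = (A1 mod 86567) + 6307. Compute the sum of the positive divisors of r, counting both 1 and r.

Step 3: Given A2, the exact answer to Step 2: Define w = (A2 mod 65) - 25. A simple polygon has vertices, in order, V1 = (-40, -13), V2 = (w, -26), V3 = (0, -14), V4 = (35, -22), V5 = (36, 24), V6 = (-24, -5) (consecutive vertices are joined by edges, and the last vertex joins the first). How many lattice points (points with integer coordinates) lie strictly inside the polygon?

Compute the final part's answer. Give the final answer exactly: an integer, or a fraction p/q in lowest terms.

1824

Step 1: remainder = value at the root: -8*(-21)^2 - 9*(-21)^1 = (-3528) + (189) = -3339; answer -3339
Step 2: A1 = -3339; r = 89535; 89535 = 3 * 5 * 47 * 127; sigma = (1 + 3) * (1 + 5) * (1 + 47) * (1 + 127) = 4 * 6 * 48 * 128 = 147456; answer 147456
Step 3: A2 = 147456; w = 11; cross terms: (-40*-26 - 11*-13)=1183, (11*-14 - 0*-26)=-154, (0*-22 - 35*-14)=490, (35*24 - 36*-22)=1632, (36*-5 - -24*24)=396, (-24*-13 - -40*-5)=112; twice the area = |3659| = 3659; area = 3659/2; boundary points = 1 + 1 + 1 + 1 + 1 + 8 = 13; strictly interior points = area - boundary/2 + 1 = 1824; answer 1824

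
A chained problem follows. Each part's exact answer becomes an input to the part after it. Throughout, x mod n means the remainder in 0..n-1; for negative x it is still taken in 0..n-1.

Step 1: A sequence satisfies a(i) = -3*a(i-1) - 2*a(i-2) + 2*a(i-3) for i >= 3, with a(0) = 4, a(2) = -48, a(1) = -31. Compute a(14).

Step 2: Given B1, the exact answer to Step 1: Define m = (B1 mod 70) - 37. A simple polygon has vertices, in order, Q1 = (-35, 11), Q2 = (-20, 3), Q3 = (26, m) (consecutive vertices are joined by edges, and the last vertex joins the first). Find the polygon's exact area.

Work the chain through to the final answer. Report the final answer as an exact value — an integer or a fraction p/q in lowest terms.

Step 1: a(3) = -3*(-48) - 2*(-31) + 2*(4) = 214; iterating: a(3)=214, a(4)=-608, a(5)=1300, a(6)=-2256, a(7)=2952, a(8)=-1744, a(9)=-5184, a(10)=24944, a(11)=-67952, a(12)=143600, a(13)=-245008, a(14)=311920; answer 311920
Step 2: B1 = 311920; m = -37; cross terms: (-35*3 - -20*11)=115, (-20*-37 - 26*3)=662, (26*11 - -35*-37)=-1009; twice the area = |-232| = 232; area = 116; answer 116

116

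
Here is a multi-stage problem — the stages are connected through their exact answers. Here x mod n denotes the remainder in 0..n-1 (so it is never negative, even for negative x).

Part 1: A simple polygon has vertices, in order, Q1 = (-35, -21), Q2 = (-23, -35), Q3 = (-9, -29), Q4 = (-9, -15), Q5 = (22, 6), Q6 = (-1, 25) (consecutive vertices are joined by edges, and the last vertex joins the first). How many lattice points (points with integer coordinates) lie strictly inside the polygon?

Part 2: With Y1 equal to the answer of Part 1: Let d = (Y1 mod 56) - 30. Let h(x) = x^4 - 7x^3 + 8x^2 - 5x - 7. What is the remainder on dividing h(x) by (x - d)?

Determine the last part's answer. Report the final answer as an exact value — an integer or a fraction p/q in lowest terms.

Part 1: cross terms: (-35*-35 - -23*-21)=742, (-23*-29 - -9*-35)=352, (-9*-15 - -9*-29)=-126, (-9*6 - 22*-15)=276, (22*25 - -1*6)=556, (-1*-21 - -35*25)=896; twice the area = |2696| = 2696; area = 1348; boundary points = 2 + 2 + 14 + 1 + 1 + 2 = 22; strictly interior points = area - boundary/2 + 1 = 1338; answer 1338
Part 2: Y1 = 1338; d = 20; remainder = value at the root: 1*(20)^4 - 7*(20)^3 + 8*(20)^2 - 5*(20)^1 - 7 = (160000) + (-56000) + (3200) + (-100) + (-7) = 107093; answer 107093

107093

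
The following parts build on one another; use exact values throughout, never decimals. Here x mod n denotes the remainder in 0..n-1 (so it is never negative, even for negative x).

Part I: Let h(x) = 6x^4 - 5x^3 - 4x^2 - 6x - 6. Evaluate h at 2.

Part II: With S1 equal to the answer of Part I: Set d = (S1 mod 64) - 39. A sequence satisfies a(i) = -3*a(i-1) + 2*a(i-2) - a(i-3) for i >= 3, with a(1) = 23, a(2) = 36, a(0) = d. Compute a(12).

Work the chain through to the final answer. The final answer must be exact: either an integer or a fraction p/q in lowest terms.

Part I: 6*(2)^4 - 5*(2)^3 - 4*(2)^2 - 6*(2)^1 - 6 = (96) + (-40) + (-16) + (-12) + (-6) = 22; answer 22
Part II: S1 = 22; d = -17; a(3) = -3*(36) + 2*(23) - 1*(-17) = -45; iterating: a(3)=-45, a(4)=184, a(5)=-678, a(6)=2447, a(7)=-8881, a(8)=32215, a(9)=-116854, a(10)=423873, a(11)=-1537542, a(12)=5577226; answer 5577226

5577226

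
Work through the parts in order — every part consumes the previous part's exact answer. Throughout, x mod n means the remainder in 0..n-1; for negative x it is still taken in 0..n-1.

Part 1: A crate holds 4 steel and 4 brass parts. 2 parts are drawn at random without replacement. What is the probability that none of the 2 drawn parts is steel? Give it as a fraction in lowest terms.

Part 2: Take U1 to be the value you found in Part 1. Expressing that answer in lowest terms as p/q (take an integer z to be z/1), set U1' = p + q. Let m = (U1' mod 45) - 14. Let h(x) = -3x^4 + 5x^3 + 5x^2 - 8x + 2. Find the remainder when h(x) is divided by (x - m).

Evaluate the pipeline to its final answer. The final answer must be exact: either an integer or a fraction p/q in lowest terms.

-85

Part 1: total draws C(8,2) = 28; favorable C(4,2) = 6; P = 3/14; answer 3/14
Part 2: U1 = 3/14; threaded value p + q = 17; m = 3; remainder = value at the root: -3*(3)^4 + 5*(3)^3 + 5*(3)^2 - 8*(3)^1 + 2 = (-243) + (135) + (45) + (-24) + (2) = -85; answer -85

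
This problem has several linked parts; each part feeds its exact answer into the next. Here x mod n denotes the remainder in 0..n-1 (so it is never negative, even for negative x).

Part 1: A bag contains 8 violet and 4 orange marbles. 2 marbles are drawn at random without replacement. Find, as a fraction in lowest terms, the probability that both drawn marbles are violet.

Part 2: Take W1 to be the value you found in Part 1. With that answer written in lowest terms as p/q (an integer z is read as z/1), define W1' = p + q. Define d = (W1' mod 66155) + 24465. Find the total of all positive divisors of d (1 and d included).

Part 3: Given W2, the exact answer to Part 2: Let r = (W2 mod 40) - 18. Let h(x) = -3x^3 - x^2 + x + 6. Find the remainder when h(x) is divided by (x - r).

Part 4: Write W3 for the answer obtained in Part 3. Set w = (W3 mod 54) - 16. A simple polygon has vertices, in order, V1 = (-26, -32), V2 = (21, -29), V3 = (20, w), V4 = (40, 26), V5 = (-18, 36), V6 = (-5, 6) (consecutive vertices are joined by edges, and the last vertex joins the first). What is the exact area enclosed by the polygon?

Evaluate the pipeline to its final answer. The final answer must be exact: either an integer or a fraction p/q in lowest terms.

2240

Part 1: total draws C(12,2) = 66; favorable C(8,2) = 28; P = 14/33; answer 14/33
Part 2: W1 = 14/33; threaded value p + q = 47; d = 24512; 24512 = 2^6 * 383; sigma = (1 + 2 + 4 + 8 + 16 + 32 + 64) * (1 + 383) = 127 * 384 = 48768; answer 48768
Part 3: W2 = 48768; r = -10; remainder = value at the root: -3*(-10)^3 - 1*(-10)^2 + 1*(-10)^1 + 6 = (3000) + (-100) + (-10) + (6) = 2896; answer 2896
Part 4: W3 = 2896; w = 18; cross terms: (-26*-29 - 21*-32)=1426, (21*18 - 20*-29)=958, (20*26 - 40*18)=-200, (40*36 - -18*26)=1908, (-18*6 - -5*36)=72, (-5*-32 - -26*6)=316; twice the area = |4480| = 4480; area = 2240; answer 2240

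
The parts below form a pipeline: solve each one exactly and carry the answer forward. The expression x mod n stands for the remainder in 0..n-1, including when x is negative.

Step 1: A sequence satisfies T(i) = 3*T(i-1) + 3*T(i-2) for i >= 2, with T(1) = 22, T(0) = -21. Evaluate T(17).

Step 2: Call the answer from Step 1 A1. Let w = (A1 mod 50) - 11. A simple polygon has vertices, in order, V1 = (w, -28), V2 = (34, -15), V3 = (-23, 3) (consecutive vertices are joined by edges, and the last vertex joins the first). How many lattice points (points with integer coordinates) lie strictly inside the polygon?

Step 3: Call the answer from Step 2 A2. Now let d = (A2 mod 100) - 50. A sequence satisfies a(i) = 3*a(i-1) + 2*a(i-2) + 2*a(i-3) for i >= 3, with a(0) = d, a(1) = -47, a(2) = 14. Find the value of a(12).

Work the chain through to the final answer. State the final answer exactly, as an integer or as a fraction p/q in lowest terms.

-12982584

Step 1: T(2) = 3*(22) + 3*(-21) = 3; iterating: T(2)=3, T(3)=75, T(4)=234, T(5)=927, T(6)=3483, T(7)=13230, T(8)=50139, T(9)=190107, T(10)=720738, T(11)=2732535, T(12)=10359819, T(13)=39277062, T(14)=148910643, T(15)=564563115, T(16)=2140421274, T(17)=8114953167; answer 8114953167
Step 2: A1 = 8114953167; w = 6; cross terms: (6*-15 - 34*-28)=862, (34*3 - -23*-15)=-243, (-23*-28 - 6*3)=626; twice the area = |1245| = 1245; area = 1245/2; boundary points = 1 + 3 + 1 = 5; strictly interior points = area - boundary/2 + 1 = 621; answer 621
Step 3: A2 = 621; d = -29; a(3) = 3*(14) + 2*(-47) + 2*(-29) = -110; iterating: a(3)=-110, a(4)=-396, a(5)=-1380, a(6)=-5152, a(7)=-19008, a(8)=-70088, a(9)=-258584, a(10)=-953944, a(11)=-3519176, a(12)=-12982584; answer -12982584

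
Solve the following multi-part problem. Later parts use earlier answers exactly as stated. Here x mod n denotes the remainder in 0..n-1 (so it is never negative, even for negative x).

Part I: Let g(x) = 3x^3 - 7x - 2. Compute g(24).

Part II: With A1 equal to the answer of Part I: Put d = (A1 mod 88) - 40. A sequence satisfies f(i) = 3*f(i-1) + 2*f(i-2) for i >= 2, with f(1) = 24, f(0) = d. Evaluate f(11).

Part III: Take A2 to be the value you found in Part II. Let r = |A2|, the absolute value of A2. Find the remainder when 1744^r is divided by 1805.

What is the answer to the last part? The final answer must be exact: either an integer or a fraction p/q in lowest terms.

856

Part I: 3*(24)^3 - 7*(24)^1 - 2 = (41472) + (-168) + (-2) = 41302; answer 41302
Part II: A1 = 41302; d = -10; f(2) = 3*(24) + 2*(-10) = 52; iterating: f(2)=52, f(3)=204, f(4)=716, f(5)=2556, f(6)=9100, f(7)=32412, f(8)=115436, f(9)=411132, f(10)=1464268, f(11)=5215068; answer 5215068
Part III: A2 = 5215068; r = 5215068; squarings mod 1805: 1744^1=1744, 1744^2=111, 1744^4=1491, 1744^8=1126, 1744^16=766, 1744^32=131, 1744^64=916, 1744^128=1536, 1744^256=161, 1744^512=651, 1744^1024=1431, 1744^2048=891, 1744^4096=1486, 1744^8192=681, 1744^16384=1681, 1744^32768=936, 1744^65536=671, 1744^131072=796, 1744^262144=61, 1744^524288=111, 1744^1048576=1491, 1744^2097152=1126, 1744^4194304=766; 1744^5215068 = 1744^4 * 1744^8 * 1744^16 * 1744^64 * 1744^256 * 1744^512 * 1744^4096 * 1744^32768 * 1744^65536 * 1744^131072 * 1744^262144 * 1744^524288 * 1744^4194304 = 856 (mod 1805); answer 856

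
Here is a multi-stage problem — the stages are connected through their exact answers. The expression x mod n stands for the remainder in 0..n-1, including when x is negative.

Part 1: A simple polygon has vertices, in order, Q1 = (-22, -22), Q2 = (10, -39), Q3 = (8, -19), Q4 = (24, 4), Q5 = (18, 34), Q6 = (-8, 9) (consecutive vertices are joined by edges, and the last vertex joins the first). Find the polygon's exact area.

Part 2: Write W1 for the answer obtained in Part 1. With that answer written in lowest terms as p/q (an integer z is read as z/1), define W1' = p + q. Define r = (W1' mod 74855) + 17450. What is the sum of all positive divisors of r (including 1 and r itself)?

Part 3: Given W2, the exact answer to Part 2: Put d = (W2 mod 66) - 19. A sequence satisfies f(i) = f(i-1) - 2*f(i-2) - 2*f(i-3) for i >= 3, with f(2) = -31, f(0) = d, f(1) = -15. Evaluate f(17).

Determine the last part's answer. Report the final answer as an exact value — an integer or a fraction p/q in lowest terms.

77557

Part 1: cross terms: (-22*-39 - 10*-22)=1078, (10*-19 - 8*-39)=122, (8*4 - 24*-19)=488, (24*34 - 18*4)=744, (18*9 - -8*34)=434, (-8*-22 - -22*9)=374; twice the area = |3240| = 3240; area = 1620; answer 1620
Part 2: W1 = 1620; threaded value p + q = 1621; r = 19071; 19071 = 3^2 * 13 * 163; sigma = (1 + 3 + 9) * (1 + 13) * (1 + 163) = 13 * 14 * 164 = 29848; answer 29848
Part 3: W2 = 29848; d = -3; f(3) = 1*(-31) - 2*(-15) - 2*(-3) = 5; iterating: f(3)=5, f(4)=97, f(5)=149, f(6)=-55, f(7)=-547, f(8)=-735, f(9)=469, f(10)=3033, f(11)=3565, f(12)=-3439, f(13)=-16635, f(14)=-16887, f(15)=23261, f(16)=90305, f(17)=77557; answer 77557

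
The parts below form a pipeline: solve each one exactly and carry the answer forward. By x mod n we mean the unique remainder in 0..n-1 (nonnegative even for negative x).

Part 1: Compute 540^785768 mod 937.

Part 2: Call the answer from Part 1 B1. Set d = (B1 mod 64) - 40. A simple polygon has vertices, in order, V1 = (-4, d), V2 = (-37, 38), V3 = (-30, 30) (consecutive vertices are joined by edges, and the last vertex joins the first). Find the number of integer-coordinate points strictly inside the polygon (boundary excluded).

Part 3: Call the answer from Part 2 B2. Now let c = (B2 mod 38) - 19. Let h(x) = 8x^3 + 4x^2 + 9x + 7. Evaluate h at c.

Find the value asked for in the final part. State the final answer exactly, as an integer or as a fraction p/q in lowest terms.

6244

Part 1: squarings mod 937: 540^1=540, 540^2=193, 540^4=706, 540^8=889, 540^16=430, 540^32=311, 540^64=210, 540^128=61, 540^256=910, 540^512=729, 540^1024=162, 540^2048=8, 540^4096=64, 540^8192=348, 540^16384=231, 540^32768=889, 540^65536=430, 540^131072=311, 540^262144=210, 540^524288=61; 540^785768 = 540^8 * 540^32 * 540^64 * 540^256 * 540^1024 * 540^2048 * 540^4096 * 540^8192 * 540^16384 * 540^32768 * 540^65536 * 540^131072 * 540^524288 = 288 (mod 937); answer 288
Part 2: B1 = 288; d = -8; cross terms: (-4*38 - -37*-8)=-448, (-37*30 - -30*38)=30, (-30*-8 - -4*30)=360; twice the area = |-58| = 58; area = 29; boundary points = 1 + 1 + 2 = 4; strictly interior points = area - boundary/2 + 1 = 28; answer 28
Part 3: B2 = 28; c = 9; 8*(9)^3 + 4*(9)^2 + 9*(9)^1 + 7 = (5832) + (324) + (81) + (7) = 6244; answer 6244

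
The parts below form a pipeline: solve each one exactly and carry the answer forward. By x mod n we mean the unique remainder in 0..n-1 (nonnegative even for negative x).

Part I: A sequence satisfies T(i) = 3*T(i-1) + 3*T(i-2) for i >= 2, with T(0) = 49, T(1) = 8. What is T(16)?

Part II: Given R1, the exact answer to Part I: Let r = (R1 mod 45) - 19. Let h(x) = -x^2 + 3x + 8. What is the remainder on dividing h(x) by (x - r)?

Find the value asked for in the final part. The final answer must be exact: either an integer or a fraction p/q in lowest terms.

Part I: T(2) = 3*(8) + 3*(49) = 171; iterating: T(2)=171, T(3)=537, T(4)=2124, T(5)=7983, T(6)=30321, T(7)=114912, T(8)=435699, T(9)=1651833, T(10)=6262596, T(11)=23743287, T(12)=90017649, T(13)=341282808, T(14)=1293901371, T(15)=4905552537, T(16)=18598361724; answer 18598361724
Part II: R1 = 18598361724; r = -10; remainder = value at the root: -1*(-10)^2 + 3*(-10)^1 + 8 = (-100) + (-30) + (8) = -122; answer -122

-122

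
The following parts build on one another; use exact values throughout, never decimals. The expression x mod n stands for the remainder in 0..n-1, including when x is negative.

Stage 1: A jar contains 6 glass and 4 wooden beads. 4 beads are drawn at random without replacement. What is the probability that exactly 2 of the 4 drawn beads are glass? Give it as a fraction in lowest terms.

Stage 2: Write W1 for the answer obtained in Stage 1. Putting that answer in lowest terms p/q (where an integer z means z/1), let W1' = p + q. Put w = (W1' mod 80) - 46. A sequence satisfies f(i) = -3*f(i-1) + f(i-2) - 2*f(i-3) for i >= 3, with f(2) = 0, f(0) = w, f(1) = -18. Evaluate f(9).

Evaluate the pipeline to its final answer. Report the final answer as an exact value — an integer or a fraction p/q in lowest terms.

62982

Stage 1: total draws C(10,4) = 210; favorable C(6,2)*C(4,2) = 90; P = 3/7; answer 3/7
Stage 2: W1 = 3/7; threaded value p + q = 10; w = -36; f(3) = -3*(0) + 1*(-18) - 2*(-36) = 54; iterating: f(3)=54, f(4)=-126, f(5)=432, f(6)=-1530, f(7)=5274, f(8)=-18216, f(9)=62982; answer 62982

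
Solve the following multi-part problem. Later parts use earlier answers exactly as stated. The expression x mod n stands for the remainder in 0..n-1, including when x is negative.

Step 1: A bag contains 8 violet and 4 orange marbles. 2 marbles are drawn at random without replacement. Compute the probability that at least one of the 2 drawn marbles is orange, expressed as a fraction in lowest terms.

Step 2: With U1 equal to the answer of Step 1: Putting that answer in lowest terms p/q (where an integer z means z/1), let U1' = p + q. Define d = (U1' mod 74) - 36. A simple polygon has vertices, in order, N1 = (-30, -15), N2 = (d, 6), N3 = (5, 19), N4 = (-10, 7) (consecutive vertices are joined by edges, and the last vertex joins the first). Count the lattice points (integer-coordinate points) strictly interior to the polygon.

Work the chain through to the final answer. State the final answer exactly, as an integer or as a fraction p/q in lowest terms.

Step 1: total draws C(12,2) = 66; complement C(8,2) = 28; favorable 66 - 28 = 38; P = 19/33; answer 19/33
Step 2: U1 = 19/33; threaded value p + q = 52; d = 16; cross terms: (-30*6 - 16*-15)=60, (16*19 - 5*6)=274, (5*7 - -10*19)=225, (-10*-15 - -30*7)=360; twice the area = |919| = 919; area = 919/2; boundary points = 1 + 1 + 3 + 2 = 7; strictly interior points = area - boundary/2 + 1 = 457; answer 457

457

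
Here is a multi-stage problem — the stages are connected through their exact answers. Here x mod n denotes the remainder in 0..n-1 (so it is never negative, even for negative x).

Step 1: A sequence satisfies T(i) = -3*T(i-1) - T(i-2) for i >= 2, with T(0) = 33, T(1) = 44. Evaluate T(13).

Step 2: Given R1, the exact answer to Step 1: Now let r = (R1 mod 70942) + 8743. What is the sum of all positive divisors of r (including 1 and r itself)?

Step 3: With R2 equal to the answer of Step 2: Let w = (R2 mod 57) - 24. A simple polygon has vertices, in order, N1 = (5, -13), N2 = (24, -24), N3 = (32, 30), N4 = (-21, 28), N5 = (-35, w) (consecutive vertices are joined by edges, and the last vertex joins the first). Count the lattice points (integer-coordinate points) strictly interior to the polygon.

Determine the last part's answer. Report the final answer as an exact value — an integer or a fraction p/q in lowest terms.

2160

Step 1: T(2) = -3*(44) - 1*(33) = -165; iterating: T(2)=-165, T(3)=451, T(4)=-1188, T(5)=3113, T(6)=-8151, T(7)=21340, T(8)=-55869, T(9)=146267, T(10)=-382932, T(11)=1002529, T(12)=-2624655, T(13)=6871436; answer 6871436
Step 2: R1 = 6871436; r = 69747; 69747 = 3 * 67 * 347; sigma = (1 + 3) * (1 + 67) * (1 + 347) = 4 * 68 * 348 = 94656; answer 94656
Step 3: R2 = 94656; w = 12; cross terms: (5*-24 - 24*-13)=192, (24*30 - 32*-24)=1488, (32*28 - -21*30)=1526, (-21*12 - -35*28)=728, (-35*-13 - 5*12)=395; twice the area = |4329| = 4329; area = 4329/2; boundary points = 1 + 2 + 1 + 2 + 5 = 11; strictly interior points = area - boundary/2 + 1 = 2160; answer 2160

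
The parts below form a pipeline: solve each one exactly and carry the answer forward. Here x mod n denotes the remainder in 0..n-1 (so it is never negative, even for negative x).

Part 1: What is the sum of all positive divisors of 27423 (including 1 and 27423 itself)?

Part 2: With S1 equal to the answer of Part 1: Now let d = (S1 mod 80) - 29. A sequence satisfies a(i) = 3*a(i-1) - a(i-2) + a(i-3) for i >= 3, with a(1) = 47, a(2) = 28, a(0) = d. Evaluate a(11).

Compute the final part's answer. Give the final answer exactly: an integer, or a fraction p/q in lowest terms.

Part 1: 27423 = 3^2 * 11 * 277; sigma = (1 + 3 + 9) * (1 + 11) * (1 + 277) = 13 * 12 * 278 = 43368; answer 43368
Part 2: S1 = 43368; d = -21; a(3) = 3*(28) - 1*(47) + 1*(-21) = 16; iterating: a(3)=16, a(4)=67, a(5)=213, a(6)=588, a(7)=1618, a(8)=4479, a(9)=12407, a(10)=34360, a(11)=95152; answer 95152

95152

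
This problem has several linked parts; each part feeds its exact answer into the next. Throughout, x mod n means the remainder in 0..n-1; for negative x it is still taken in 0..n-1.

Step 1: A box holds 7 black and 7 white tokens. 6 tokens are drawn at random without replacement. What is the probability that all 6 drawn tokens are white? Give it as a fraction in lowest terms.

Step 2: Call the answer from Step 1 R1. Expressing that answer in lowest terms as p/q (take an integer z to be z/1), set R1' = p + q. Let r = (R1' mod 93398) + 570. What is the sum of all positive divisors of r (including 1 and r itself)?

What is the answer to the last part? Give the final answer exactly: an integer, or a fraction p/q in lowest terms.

Step 1: total draws C(14,6) = 3003; favorable C(7,6) = 7; P = 1/429; answer 1/429
Step 2: R1 = 1/429; threaded value p + q = 430; r = 1000; 1000 = 2^3 * 5^3; sigma = (1 + 2 + 4 + 8) * (1 + 5 + 25 + 125) = 15 * 156 = 2340; answer 2340

2340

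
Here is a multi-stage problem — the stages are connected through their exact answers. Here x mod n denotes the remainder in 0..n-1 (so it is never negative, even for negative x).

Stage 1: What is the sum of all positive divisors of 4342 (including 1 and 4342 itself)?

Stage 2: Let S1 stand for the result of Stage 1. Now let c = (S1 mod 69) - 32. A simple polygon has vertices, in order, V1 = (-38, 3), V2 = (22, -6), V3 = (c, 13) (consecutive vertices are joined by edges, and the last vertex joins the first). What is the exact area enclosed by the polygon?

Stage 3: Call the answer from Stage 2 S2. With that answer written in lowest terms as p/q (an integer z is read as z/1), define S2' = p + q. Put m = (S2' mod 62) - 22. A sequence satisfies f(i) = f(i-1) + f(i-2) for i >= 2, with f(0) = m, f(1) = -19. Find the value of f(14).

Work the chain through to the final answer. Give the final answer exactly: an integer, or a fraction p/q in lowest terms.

-3668

Stage 1: 4342 = 2 * 13 * 167; sigma = (1 + 2) * (1 + 13) * (1 + 167) = 3 * 14 * 168 = 7056; answer 7056
Stage 2: S1 = 7056; c = -14; cross terms: (-38*-6 - 22*3)=162, (22*13 - -14*-6)=202, (-14*3 - -38*13)=452; twice the area = |816| = 816; area = 408; answer 408
Stage 3: S2 = 408; threaded value p + q = 409; m = 15; f(2) = 1*(-19) + 1*(15) = -4; iterating: f(2)=-4, f(3)=-23, f(4)=-27, f(5)=-50, f(6)=-77, f(7)=-127, f(8)=-204, f(9)=-331, f(10)=-535, f(11)=-866, f(12)=-1401, f(13)=-2267, f(14)=-3668; answer -3668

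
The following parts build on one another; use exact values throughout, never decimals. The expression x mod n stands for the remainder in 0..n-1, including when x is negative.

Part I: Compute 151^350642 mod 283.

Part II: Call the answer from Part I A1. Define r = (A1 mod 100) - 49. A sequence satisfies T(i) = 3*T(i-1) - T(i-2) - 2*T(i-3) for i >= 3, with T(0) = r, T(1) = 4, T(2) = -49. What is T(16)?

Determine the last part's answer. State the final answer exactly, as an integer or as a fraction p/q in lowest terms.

Part I: squarings mod 283: 151^1=151, 151^2=161, 151^4=168, 151^8=207, 151^16=116, 151^32=155, 151^64=253, 151^128=51, 151^256=54, 151^512=86, 151^1024=38, 151^2048=29, 151^4096=275, 151^8192=64, 151^16384=134, 151^32768=127, 151^65536=281, 151^131072=4, 151^262144=16; 151^350642 = 151^2 * 151^16 * 151^32 * 151^128 * 151^256 * 151^2048 * 151^4096 * 151^16384 * 151^65536 * 151^262144 = 230 (mod 283); answer 230
Part II: A1 = 230; r = -19; T(3) = 3*(-49) - 1*(4) - 2*(-19) = -113; iterating: T(3)=-113, T(4)=-298, T(5)=-683, T(6)=-1525, T(7)=-3296, T(8)=-6997, T(9)=-14645, T(10)=-30346, T(11)=-62399, T(12)=-127561, T(13)=-259592, T(14)=-526417, T(15)=-1064537, T(16)=-2148010; answer -2148010

-2148010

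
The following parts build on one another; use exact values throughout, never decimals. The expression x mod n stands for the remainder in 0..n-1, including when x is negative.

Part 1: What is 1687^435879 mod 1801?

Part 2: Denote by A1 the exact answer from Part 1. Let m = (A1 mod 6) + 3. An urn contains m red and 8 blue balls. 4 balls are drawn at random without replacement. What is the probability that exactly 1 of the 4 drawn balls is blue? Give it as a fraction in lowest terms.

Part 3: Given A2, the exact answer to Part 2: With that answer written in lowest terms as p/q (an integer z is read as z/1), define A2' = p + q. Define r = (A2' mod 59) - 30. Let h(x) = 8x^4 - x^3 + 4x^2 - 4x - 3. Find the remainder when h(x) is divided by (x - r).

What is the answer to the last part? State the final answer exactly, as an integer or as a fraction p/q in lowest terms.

79357

Part 1: squarings mod 1801: 1687^1=1687, 1687^2=389, 1687^4=37, 1687^8=1369, 1687^16=1121, 1687^32=1344, 1687^64=1734, 1687^128=887, 1687^256=1533, 1687^512=1585, 1687^1024=1631, 1687^2048=84, 1687^4096=1653, 1687^8192=292, 1687^16384=617, 1687^32768=678, 1687^65536=429, 1687^131072=339, 1687^262144=1458; 1687^435879 = 1687^1 * 1687^2 * 1687^4 * 1687^32 * 1687^128 * 1687^512 * 1687^1024 * 1687^8192 * 1687^32768 * 1687^131072 * 1687^262144 = 1569 (mod 1801); answer 1569
Part 2: A1 = 1569; m = 6; total draws C(14,4) = 1001; favorable C(8,1)*C(6,3) = 160; P = 160/1001; answer 160/1001
Part 3: A2 = 160/1001; threaded value p + q = 1161; r = 10; remainder = value at the root: 8*(10)^4 - 1*(10)^3 + 4*(10)^2 - 4*(10)^1 - 3 = (80000) + (-1000) + (400) + (-40) + (-3) = 79357; answer 79357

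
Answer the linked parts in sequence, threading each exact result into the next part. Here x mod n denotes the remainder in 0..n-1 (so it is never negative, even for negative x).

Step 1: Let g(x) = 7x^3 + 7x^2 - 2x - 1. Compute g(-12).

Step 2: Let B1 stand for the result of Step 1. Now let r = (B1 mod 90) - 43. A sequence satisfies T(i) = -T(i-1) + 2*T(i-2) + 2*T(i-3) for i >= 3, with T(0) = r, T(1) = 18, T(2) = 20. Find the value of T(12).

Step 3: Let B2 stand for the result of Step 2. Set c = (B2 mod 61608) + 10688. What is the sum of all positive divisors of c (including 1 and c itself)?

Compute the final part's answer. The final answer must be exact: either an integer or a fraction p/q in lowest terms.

37800

Step 1: 7*(-12)^3 + 7*(-12)^2 - 2*(-12)^1 - 1 = (-12096) + (1008) + (24) + (-1) = -11065; answer -11065
Step 2: B1 = -11065; r = -38; T(3) = -1*(20) + 2*(18) + 2*(-38) = -60; iterating: T(3)=-60, T(4)=136, T(5)=-216, T(6)=368, T(7)=-528, T(8)=832, T(9)=-1152, T(10)=1760, T(11)=-2400, T(12)=3616; answer 3616
Step 3: B2 = 3616; c = 14304; 14304 = 2^5 * 3 * 149; sigma = (1 + 2 + 4 + 8 + 16 + 32) * (1 + 3) * (1 + 149) = 63 * 4 * 150 = 37800; answer 37800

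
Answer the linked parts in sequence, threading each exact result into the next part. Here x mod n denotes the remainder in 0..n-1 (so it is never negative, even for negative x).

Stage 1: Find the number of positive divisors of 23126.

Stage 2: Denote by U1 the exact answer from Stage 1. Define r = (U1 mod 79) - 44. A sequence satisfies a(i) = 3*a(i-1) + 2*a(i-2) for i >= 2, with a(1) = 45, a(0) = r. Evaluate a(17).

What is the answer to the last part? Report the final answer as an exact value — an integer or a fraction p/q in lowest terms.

Stage 1: 23126 = 2 * 31 * 373; number of divisors = (1+1) * (1+1) * (1+1) = 8; answer 8
Stage 2: U1 = 8; r = -36; a(2) = 3*(45) + 2*(-36) = 63; iterating: a(2)=63, a(3)=279, a(4)=963, a(5)=3447, a(6)=12267, a(7)=43695, a(8)=155619, a(9)=554247, a(10)=1973979, a(11)=7030431, a(12)=25039251, a(13)=89178615, a(14)=317614347, a(15)=1131200271, a(16)=4028829507, a(17)=14348889063; answer 14348889063

14348889063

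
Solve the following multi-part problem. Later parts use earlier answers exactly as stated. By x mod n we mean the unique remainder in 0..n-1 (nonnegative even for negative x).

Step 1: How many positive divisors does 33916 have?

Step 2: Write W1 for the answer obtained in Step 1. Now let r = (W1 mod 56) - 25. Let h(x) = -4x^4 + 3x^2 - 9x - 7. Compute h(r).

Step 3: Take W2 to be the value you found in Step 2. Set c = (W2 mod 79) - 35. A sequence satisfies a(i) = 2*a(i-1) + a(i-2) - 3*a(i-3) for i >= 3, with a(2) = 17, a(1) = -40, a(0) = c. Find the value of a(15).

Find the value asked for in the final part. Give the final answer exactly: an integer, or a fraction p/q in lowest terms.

Step 1: 33916 = 2^2 * 61 * 139; number of divisors = (2+1) * (1+1) * (1+1) = 12; answer 12
Step 2: W1 = 12; r = -13; -4*(-13)^4 + 3*(-13)^2 - 9*(-13)^1 - 7 = (-114244) + (507) + (117) + (-7) = -113627; answer -113627
Step 3: W2 = -113627; c = 19; a(3) = 2*(17) + 1*(-40) - 3*(19) = -63; iterating: a(3)=-63, a(4)=11, a(5)=-92, a(6)=16, a(7)=-93, a(8)=106, a(9)=71, a(10)=527, a(11)=807, a(12)=1928, a(13)=3082, a(14)=5671, a(15)=8640; answer 8640

8640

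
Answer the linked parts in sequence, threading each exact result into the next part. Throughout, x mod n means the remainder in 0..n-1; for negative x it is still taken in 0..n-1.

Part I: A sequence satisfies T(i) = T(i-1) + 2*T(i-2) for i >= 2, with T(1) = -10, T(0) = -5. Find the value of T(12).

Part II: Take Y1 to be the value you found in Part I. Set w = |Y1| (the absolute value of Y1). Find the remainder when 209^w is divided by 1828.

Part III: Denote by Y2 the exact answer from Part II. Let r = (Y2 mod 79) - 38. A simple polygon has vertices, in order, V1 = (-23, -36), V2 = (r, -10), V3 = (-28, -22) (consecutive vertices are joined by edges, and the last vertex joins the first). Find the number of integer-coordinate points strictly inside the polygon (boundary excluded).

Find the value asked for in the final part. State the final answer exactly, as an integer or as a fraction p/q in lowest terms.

Part I: T(2) = 1*(-10) + 2*(-5) = -20; iterating: T(2)=-20, T(3)=-40, T(4)=-80, T(5)=-160, T(6)=-320, T(7)=-640, T(8)=-1280, T(9)=-2560, T(10)=-5120, T(11)=-10240, T(12)=-20480; answer -20480
Part II: Y1 = -20480; w = 20480; squarings mod 1828: 209^1=209, 209^2=1637, 209^4=1749, 209^8=757, 209^16=885, 209^32=841, 209^64=1673, 209^128=261, 209^256=485, 209^512=1241, 209^1024=905, 209^2048=81, 209^4096=1077, 209^8192=977, 209^16384=313; 209^20480 = 209^4096 * 209^16384 = 749 (mod 1828); answer 749
Part III: Y2 = 749; r = 0; cross terms: (-23*-10 - 0*-36)=230, (0*-22 - -28*-10)=-280, (-28*-36 - -23*-22)=502; twice the area = |452| = 452; area = 226; boundary points = 1 + 4 + 1 = 6; strictly interior points = area - boundary/2 + 1 = 224; answer 224

224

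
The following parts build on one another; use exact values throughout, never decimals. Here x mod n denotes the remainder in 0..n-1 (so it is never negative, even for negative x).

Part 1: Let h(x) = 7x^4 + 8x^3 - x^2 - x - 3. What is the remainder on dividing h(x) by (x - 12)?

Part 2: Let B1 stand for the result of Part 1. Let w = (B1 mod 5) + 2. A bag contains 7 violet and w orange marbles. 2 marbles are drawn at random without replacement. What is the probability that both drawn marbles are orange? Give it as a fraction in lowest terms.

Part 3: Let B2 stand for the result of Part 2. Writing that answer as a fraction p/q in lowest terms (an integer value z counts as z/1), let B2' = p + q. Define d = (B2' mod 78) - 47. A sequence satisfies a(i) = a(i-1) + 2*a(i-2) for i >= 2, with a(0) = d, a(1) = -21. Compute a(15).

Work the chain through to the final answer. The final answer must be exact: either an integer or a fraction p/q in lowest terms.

Part 1: remainder = value at the root: 7*(12)^4 + 8*(12)^3 - 1*(12)^2 - 1*(12)^1 - 3 = (145152) + (13824) + (-144) + (-12) + (-3) = 158817; answer 158817
Part 2: B1 = 158817; w = 4; total draws C(11,2) = 55; favorable C(4,2) = 6; P = 6/55; answer 6/55
Part 3: B2 = 6/55; threaded value p + q = 61; d = 14; a(2) = 1*(-21) + 2*(14) = 7; iterating: a(2)=7, a(3)=-35, a(4)=-21, a(5)=-91, a(6)=-133, a(7)=-315, a(8)=-581, a(9)=-1211, a(10)=-2373, a(11)=-4795, a(12)=-9541, a(13)=-19131, a(14)=-38213, a(15)=-76475; answer -76475

-76475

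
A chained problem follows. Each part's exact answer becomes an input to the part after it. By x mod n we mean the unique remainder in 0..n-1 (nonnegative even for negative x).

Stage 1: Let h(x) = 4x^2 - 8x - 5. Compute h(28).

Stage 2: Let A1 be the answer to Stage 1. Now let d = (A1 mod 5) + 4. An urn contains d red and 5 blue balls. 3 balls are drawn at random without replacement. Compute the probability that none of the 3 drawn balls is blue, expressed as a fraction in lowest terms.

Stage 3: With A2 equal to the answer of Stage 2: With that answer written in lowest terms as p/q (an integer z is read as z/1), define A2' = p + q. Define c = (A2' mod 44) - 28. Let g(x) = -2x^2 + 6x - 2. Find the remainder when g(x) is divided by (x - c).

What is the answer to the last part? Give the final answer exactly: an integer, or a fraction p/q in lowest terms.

-110

Stage 1: 4*(28)^2 - 8*(28)^1 - 5 = (3136) + (-224) + (-5) = 2907; answer 2907
Stage 2: A1 = 2907; d = 6; total draws C(11,3) = 165; favorable C(6,3) = 20; P = 4/33; answer 4/33
Stage 3: A2 = 4/33; threaded value p + q = 37; c = 9; remainder = value at the root: -2*(9)^2 + 6*(9)^1 - 2 = (-162) + (54) + (-2) = -110; answer -110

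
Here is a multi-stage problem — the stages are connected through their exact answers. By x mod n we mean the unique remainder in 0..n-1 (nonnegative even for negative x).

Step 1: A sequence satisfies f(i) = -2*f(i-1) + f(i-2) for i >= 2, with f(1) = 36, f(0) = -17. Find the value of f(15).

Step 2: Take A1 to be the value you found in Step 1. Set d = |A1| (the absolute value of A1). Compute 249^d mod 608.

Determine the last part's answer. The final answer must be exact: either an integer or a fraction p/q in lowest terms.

593

Step 1: f(2) = -2*(36) + 1*(-17) = -89; iterating: f(2)=-89, f(3)=214, f(4)=-517, f(5)=1248, f(6)=-3013, f(7)=7274, f(8)=-17561, f(9)=42396, f(10)=-102353, f(11)=247102, f(12)=-596557, f(13)=1440216, f(14)=-3476989, f(15)=8394194; answer 8394194
Step 2: A1 = 8394194; d = 8394194; squarings mod 608: 249^1=249, 249^2=593, 249^4=225, 249^8=161, 249^16=385, 249^32=481, 249^64=321, 249^128=289, 249^256=225, 249^512=161, 249^1024=385, 249^2048=481, 249^4096=321, 249^8192=289, 249^16384=225, 249^32768=161, 249^65536=385, 249^131072=481, 249^262144=321, 249^524288=289, 249^1048576=225, 249^2097152=161, 249^4194304=385, 249^8388608=481; 249^8394194 = 249^2 * 249^16 * 249^64 * 249^128 * 249^256 * 249^1024 * 249^4096 * 249^8388608 = 593 (mod 608); answer 593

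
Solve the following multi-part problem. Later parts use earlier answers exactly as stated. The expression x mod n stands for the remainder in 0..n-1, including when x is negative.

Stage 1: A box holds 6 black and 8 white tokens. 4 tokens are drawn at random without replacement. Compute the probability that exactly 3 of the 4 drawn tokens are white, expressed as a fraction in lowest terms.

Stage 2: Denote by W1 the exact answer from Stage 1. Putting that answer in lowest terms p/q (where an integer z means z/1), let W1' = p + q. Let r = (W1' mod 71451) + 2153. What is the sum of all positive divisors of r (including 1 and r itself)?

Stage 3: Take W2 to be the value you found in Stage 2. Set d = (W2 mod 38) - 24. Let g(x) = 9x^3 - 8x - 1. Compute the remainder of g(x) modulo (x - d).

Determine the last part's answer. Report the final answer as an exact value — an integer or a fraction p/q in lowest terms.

Stage 1: total draws C(14,4) = 1001; favorable C(8,3)*C(6,1) = 336; P = 48/143; answer 48/143
Stage 2: W1 = 48/143; threaded value p + q = 191; r = 2344; 2344 = 2^3 * 293; sigma = (1 + 2 + 4 + 8) * (1 + 293) = 15 * 294 = 4410; answer 4410
Stage 3: W2 = 4410; d = -22; remainder = value at the root: 9*(-22)^3 - 8*(-22)^1 - 1 = (-95832) + (176) + (-1) = -95657; answer -95657

-95657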